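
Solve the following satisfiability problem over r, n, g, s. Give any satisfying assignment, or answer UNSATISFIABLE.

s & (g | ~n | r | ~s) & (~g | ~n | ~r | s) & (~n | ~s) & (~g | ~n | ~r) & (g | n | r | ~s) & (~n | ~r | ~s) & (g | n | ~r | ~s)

r: False, n: False, g: True, s: True

Unit clause (s) forces s = True.
In (~n | ~s) only ~n is left, so n = False.
Set r = False.
  then (g | n | r | ~s) forces g = True.
All clauses satisfied.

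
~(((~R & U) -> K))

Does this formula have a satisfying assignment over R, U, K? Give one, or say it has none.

R: False, U: True, K: False

  ~(((~R & U) -> K)) = True
    (~R & U) -> K = False
      ~R & U = True
        ~R = True
The formula evaluates to True.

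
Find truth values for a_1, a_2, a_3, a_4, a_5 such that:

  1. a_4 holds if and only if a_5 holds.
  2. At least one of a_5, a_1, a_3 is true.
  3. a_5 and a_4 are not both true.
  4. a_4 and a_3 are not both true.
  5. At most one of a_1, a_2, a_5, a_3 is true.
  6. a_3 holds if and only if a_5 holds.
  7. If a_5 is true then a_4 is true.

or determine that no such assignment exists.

a_1 = True; a_2 = False; a_3 = False; a_4 = False; a_5 = False

  (1) a_4=F, a_5=F — same ✓
  (2) {a_5, a_1, a_3}: 1 true — at least one ✓
  (3) a_5=F, a_4=F — not both ✓
  (4) a_4=F, a_3=F — not both ✓
  (5) {a_1, a_2, a_5, a_3}: 1 true — at most one ✓
  (6) a_3=F, a_5=F — same ✓
  (7) a_5=F ⇒ a_4: vacuous ✓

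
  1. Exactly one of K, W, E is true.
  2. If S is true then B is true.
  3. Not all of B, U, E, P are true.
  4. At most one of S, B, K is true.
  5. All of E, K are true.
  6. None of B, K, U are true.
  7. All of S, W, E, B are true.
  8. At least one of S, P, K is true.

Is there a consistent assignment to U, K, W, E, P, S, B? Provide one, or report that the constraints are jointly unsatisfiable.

No satisfying assignment exists.

Case K = True:
  Constraint (6) is violated (K=T) — contradiction.
Case K = False:
  Constraint (5) is violated (K=F) — contradiction.
Both cases fail — unsatisfiable.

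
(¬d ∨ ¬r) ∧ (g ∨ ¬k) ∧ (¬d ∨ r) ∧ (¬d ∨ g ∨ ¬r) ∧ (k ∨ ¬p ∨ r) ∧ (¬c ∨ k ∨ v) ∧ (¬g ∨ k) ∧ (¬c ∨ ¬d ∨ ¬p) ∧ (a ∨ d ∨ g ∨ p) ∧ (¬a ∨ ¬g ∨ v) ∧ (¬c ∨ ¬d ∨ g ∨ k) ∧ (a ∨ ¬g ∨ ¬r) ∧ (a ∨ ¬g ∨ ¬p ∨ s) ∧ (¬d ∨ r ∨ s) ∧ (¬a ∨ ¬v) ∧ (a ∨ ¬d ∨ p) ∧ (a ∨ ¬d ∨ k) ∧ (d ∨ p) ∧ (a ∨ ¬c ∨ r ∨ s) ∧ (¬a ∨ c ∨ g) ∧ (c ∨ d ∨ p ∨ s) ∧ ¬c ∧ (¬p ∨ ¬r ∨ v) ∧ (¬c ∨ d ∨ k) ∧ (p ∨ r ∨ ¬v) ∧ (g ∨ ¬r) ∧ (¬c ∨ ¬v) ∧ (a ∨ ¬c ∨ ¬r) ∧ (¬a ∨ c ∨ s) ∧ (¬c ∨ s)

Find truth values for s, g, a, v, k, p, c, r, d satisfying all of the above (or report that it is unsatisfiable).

Unit clause (¬c) forces c = False.
Set s = True.
Set g = True.
  then (¬g ∨ k) forces k = True.
Try a = True:
  (¬a ∨ ¬g ∨ v) forces v = True.
  clause (¬a ∨ ¬v) is falsified — backtrack.
So a = False.
  then (a ∨ ¬g ∨ ¬r) forces r = False.
  then (¬d ∨ r) forces d = False.
  then (d ∨ p) forces p = True.
Set v = False.
All clauses satisfied.

s = True, g = True, a = False, v = False, k = True, p = True, c = False, r = False, d = False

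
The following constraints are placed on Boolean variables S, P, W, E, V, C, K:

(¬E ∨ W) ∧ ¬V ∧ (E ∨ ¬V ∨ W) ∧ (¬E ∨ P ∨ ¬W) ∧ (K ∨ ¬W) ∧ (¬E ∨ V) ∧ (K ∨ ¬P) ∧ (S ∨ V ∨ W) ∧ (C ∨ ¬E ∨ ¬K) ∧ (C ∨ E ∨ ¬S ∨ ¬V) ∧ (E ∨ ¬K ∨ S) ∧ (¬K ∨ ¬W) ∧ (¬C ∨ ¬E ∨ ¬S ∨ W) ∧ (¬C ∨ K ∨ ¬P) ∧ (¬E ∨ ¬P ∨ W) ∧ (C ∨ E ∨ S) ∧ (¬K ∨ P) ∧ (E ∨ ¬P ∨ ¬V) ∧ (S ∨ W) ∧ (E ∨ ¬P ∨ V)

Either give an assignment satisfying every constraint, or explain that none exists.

S = True, P = False, W = False, E = False, V = False, C = True, K = False

Unit clause (¬V) forces V = False.
In (¬E ∨ V) only ¬E is left, so E = False.
In (E ∨ ¬P ∨ V) only ¬P is left, so P = False.
In (¬K ∨ P) only ¬K is left, so K = False.
In (K ∨ ¬W) only ¬W is left, so W = False.
In (S ∨ V ∨ W) only S is left, so S = True.
Set C = True.
All clauses satisfied.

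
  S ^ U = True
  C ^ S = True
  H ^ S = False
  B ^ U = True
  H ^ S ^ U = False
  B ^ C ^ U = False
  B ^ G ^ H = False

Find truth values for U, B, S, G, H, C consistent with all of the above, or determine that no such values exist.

UNSATISFIABLE

Adding constraints 1, 2, 3, 4, 5, 6 mod 2: every variable appears an even number of times on the left, so the left side is 0.
But the right sides sum to 1 (mod 2). 0 ≠ 1 — the system is inconsistent.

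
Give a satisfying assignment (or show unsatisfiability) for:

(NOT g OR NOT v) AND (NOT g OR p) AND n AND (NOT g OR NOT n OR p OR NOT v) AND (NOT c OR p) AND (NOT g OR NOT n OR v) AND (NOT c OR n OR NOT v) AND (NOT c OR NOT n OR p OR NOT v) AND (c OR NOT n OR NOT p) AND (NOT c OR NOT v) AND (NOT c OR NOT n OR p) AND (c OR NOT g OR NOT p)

v=F; p=T; n=T; c=T; g=F

Unit clause (n) forces n = True.
Set v = False.
  then (NOT g OR NOT n OR v) forces g = False.
Set p = True.
  then (c OR NOT n OR NOT p) forces c = True.
All clauses satisfied.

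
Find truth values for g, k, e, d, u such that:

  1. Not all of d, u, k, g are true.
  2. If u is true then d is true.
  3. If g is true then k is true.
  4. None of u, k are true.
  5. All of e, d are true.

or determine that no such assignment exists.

g = False, k = False, e = True, d = True, u = False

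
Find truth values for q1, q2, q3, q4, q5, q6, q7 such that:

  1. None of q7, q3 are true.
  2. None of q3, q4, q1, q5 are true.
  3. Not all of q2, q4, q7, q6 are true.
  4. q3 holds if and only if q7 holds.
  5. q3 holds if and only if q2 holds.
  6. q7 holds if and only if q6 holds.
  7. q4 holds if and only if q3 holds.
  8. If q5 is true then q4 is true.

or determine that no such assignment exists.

q1 = False; q2 = False; q3 = False; q4 = False; q5 = False; q6 = False; q7 = False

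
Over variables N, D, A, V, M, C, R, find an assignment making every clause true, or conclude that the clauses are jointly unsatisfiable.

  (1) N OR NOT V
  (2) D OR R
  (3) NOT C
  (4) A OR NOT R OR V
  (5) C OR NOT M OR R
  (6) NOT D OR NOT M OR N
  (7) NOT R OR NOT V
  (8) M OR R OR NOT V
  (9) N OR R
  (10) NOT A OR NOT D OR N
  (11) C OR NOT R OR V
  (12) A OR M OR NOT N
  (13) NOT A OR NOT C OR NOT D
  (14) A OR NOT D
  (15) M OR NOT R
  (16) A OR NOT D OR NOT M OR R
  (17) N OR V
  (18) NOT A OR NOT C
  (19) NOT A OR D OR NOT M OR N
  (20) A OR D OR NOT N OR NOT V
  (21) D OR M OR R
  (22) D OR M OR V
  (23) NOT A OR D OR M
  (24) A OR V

N: True, D: True, A: True, V: False, M: False, C: False, R: False

Unit clause (NOT C) forces C = False.
Try N = False:
  (N OR NOT V) forces V = False.
  clause (N OR V) is falsified — backtrack.
So N = True.
Try D = False:
  (D OR R) forces R = True.
  (NOT R OR NOT V) forces V = False.
  clause (C OR NOT R OR V) is falsified — backtrack.
So D = True.
  then (A OR NOT D) forces A = True.
Set V = False.
  then (C OR NOT R OR V) forces R = False.
  then (C OR NOT M OR R) forces M = False.
All clauses satisfied.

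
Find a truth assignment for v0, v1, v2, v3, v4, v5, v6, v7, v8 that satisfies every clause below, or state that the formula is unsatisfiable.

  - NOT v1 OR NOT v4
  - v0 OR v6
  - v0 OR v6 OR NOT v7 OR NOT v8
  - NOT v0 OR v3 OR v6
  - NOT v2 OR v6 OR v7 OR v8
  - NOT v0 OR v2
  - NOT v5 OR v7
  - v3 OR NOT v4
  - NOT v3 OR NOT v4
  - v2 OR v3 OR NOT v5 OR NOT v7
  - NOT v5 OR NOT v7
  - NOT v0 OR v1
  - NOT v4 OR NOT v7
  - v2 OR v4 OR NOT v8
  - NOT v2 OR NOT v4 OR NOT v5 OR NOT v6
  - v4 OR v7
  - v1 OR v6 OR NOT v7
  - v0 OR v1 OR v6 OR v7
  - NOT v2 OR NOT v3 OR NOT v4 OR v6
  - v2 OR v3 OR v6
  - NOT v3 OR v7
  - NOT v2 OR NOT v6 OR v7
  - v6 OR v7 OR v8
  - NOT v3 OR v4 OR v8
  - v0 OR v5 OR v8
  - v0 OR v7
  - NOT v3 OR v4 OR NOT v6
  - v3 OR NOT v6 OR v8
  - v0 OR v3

v0 = True, v1 = True, v2 = True, v3 = False, v4 = False, v5 = False, v6 = True, v7 = True, v8 = True

Set v0 = True.
  then (NOT v0 OR v2) forces v2 = True.
  then (NOT v0 OR v1) forces v1 = True.
  then (NOT v1 OR NOT v4) forces v4 = False.
  then (v4 OR v7) forces v7 = True.
  then (NOT v5 OR NOT v7) forces v5 = False.
Set v3 = False.
  then (NOT v0 OR v3 OR v6) forces v6 = True.
  then (v3 OR NOT v6 OR v8) forces v8 = True.
All clauses satisfied.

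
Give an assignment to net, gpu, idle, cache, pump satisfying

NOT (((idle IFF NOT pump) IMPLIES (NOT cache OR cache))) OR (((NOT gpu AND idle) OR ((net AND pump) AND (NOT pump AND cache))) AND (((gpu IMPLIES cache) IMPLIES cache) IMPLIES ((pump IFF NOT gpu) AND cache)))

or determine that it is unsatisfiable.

net=F; gpu=F; idle=T; cache=T; pump=T

  NOT (((idle IFF NOT pump) IMPLIES (NOT cache OR cache))) OR (((NOT gpu AND idle) OR ((net AND pump) AND (NOT pump AND cache))) AND (((gpu IMPLIES cache) IMPLIES cache) IMPLIES ((pump IFF NOT gpu) AND cache))) = True
    NOT (((idle IFF NOT pump) IMPLIES (NOT cache OR cache))) = False
      (idle IFF NOT pump) IMPLIES (NOT cache OR cache) = True
        idle IFF NOT pump = False
          NOT pump = False
        NOT cache OR cache = True
          NOT cache = False
    ((NOT gpu AND idle) OR ((net AND pump) AND (NOT pump AND cache))) AND (((gpu IMPLIES cache) IMPLIES cache) IMPLIES ((pump IFF NOT gpu) AND cache)) = True
      (NOT gpu AND idle) OR ((net AND pump) AND (NOT pump AND cache)) = True
        NOT gpu AND idle = True
          NOT gpu = True
        (net AND pump) AND (NOT pump AND cache) = False
          net AND pump = False
          NOT pump AND cache = False
            NOT pump = False
      ((gpu IMPLIES cache) IMPLIES cache) IMPLIES ((pump IFF NOT gpu) AND cache) = True
        (gpu IMPLIES cache) IMPLIES cache = True
          gpu IMPLIES cache = True
        (pump IFF NOT gpu) AND cache = True
          pump IFF NOT gpu = True
            NOT gpu = True
The formula evaluates to True.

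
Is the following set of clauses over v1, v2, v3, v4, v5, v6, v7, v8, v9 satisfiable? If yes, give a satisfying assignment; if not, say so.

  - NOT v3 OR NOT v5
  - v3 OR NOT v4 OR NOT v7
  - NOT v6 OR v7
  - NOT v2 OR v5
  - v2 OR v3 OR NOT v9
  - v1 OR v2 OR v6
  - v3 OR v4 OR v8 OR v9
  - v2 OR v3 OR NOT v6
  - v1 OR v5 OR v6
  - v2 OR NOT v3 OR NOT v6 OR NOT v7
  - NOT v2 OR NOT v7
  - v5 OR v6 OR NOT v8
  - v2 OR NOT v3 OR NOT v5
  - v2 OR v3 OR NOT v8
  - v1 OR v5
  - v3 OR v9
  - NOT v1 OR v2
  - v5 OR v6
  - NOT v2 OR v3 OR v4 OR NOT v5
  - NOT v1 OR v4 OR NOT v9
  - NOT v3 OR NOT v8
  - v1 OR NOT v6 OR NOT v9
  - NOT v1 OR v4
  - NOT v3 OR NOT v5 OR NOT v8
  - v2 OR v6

Set v1 = False.
  then (v1 OR v5) forces v5 = True.
  then (NOT v3 OR NOT v5) forces v3 = False.
  then (v3 OR v9) forces v9 = True.
  then (v1 OR NOT v6 OR NOT v9) forces v6 = False.
  then (v2 OR v6) forces v2 = True.
  then (NOT v2 OR NOT v7) forces v7 = False.
  then (NOT v2 OR v3 OR v4 OR NOT v5) forces v4 = True.
Set v8 = False.
All clauses satisfied.

v1=F, v2=T, v3=F, v4=T, v5=T, v6=F, v7=F, v8=F, v9=T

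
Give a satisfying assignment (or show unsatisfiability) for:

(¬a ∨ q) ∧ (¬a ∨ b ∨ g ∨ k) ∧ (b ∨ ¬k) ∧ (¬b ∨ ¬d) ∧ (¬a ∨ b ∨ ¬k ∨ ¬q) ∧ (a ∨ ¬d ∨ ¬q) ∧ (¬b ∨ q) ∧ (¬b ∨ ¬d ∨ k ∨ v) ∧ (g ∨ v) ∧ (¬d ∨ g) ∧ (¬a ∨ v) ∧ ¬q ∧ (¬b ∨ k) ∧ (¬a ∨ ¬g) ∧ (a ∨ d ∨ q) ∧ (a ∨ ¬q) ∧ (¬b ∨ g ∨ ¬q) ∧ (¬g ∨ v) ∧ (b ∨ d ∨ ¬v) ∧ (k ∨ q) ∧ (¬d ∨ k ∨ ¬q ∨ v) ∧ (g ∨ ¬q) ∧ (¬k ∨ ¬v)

UNSATISFIABLE

Case q = True:
  Clause (¬q) is falsified — contradiction.
Case q = False:
  (¬a ∨ q) forces a = False.
  (¬b ∨ q) forces b = False.
  (b ∨ ¬k) forces k = False.
  Clause (k ∨ q) is falsified — contradiction.
Both cases fail, so the formula is unsatisfiable.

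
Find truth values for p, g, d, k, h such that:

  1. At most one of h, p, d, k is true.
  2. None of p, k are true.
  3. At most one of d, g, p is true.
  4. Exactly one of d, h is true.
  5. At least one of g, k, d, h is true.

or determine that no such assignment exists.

p: False, g: True, d: False, k: False, h: True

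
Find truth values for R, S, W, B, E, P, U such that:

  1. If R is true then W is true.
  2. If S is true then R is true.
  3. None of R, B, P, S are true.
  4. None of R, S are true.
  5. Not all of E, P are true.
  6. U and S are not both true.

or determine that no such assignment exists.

R = False, S = False, W = False, B = False, E = True, P = False, U = True

  (1) R=F ⇒ W: vacuous ✓
  (2) S=F ⇒ R: vacuous ✓
  (3) {R, B, P, S}: 0 true — none ✓
  (4) {R, S}: 0 true — none ✓
  (5) {E, P}: 1/2 true — not all ✓
  (6) U=T, S=F — not both ✓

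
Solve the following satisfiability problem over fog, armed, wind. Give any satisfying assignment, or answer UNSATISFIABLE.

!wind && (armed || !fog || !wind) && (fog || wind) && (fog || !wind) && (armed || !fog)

Unit clause (!wind) forces wind = False.
In (fog || wind) only fog is left, so fog = True.
In (armed || !fog) only armed is left, so armed = True.
Check each clause:
  (!wind): !wind holds.
  (armed || !fog || !wind): armed holds.
  (fog || wind): fog holds.
  (fog || !wind): fog holds.
  (armed || !fog): armed holds.
All clauses satisfied.

fog=T, armed=T, wind=F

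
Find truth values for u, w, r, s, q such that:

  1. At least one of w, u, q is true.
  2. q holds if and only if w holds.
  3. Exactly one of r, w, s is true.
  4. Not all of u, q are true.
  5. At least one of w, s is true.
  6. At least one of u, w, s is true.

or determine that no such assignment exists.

u: True, w: False, r: False, s: True, q: False

  (1) {w, u, q}: 1 true — at least one ✓
  (2) q=F, w=F — same ✓
  (3) {r, w, s}: 1 true — exactly one ✓
  (4) {u, q}: 1/2 true — not all ✓
  (5) {w, s}: 1 true — at least one ✓
  (6) {u, w, s}: 2 true — at least one ✓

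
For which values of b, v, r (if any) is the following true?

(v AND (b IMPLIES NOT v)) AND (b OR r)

b=F, v=T, r=T

  v AND (b IMPLIES NOT v) = True
    b IMPLIES NOT v = True
      NOT v = False
  b OR r = True
Both conjuncts True, so the formula holds.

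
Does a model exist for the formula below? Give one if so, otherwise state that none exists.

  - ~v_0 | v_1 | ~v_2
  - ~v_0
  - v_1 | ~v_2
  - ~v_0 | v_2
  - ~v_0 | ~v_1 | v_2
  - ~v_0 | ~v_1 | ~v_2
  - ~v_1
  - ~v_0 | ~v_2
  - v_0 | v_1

The formula is unsatisfiable.

Case v_0 = True:
  Clause (~v_0) is falsified — contradiction.
Case v_0 = False:
  (~v_1) forces v_1 = False.
  Clause (v_0 | v_1) is falsified — contradiction.
Both cases fail, so the formula is unsatisfiable.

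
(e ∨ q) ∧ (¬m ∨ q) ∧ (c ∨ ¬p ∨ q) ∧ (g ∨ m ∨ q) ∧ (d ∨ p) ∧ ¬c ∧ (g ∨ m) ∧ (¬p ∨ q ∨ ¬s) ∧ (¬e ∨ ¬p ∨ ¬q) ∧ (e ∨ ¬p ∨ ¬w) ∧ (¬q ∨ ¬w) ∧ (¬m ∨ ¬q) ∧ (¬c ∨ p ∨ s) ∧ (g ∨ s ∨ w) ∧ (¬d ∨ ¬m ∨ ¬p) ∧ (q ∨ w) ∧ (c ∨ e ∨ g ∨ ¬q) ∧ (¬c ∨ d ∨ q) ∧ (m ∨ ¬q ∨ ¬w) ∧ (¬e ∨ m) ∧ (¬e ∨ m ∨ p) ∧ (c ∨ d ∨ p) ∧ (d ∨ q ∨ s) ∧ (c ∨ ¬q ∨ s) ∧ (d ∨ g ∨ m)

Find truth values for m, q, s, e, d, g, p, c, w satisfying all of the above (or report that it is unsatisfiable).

Unit clause (¬c) forces c = False.
Set m = False.
  then (g ∨ m) forces g = True.
  then (¬e ∨ m) forces e = False.
  then (e ∨ q) forces q = True.
  then (¬q ∨ ¬w) forces w = False.
  then (c ∨ ¬q ∨ s) forces s = True.
Set d = True.
Set p = True.
All clauses satisfied.

m: False, q: True, s: True, e: False, d: True, g: True, p: True, c: False, w: False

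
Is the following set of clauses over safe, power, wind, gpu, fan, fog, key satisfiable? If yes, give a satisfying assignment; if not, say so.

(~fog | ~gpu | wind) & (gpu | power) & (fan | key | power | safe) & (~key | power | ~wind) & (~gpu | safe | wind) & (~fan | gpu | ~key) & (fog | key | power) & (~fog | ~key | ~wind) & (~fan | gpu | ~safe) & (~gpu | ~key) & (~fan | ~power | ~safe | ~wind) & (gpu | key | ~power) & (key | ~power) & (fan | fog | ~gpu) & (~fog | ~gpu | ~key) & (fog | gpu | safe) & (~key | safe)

Set safe = True.
Set power = True.
  then (key | ~power) forces key = True.
  then (~gpu | ~key) forces gpu = False.
  then (~fan | gpu | ~key) forces fan = False.
Set wind = True.
  then (~fog | ~key | ~wind) forces fog = False.
All clauses satisfied.

safe: True, power: True, wind: True, gpu: False, fan: False, fog: False, key: True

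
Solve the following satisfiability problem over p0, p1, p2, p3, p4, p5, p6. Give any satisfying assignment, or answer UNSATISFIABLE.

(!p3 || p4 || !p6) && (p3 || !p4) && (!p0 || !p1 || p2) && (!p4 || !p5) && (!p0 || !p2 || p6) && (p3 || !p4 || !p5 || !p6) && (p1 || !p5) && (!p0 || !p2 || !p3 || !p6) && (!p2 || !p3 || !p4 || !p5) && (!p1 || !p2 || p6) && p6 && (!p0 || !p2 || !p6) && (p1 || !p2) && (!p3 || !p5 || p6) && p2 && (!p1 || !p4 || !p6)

Unit clause (p6) forces p6 = True.
Unit clause (p2) forces p2 = True.
In (!p0 || !p2 || !p6) only !p0 is left, so p0 = False.
In (p1 || !p2) only p1 is left, so p1 = True.
In (!p1 || !p4 || !p6) only !p4 is left, so p4 = False.
In (!p3 || p4 || !p6) only !p3 is left, so p3 = False.
Set p5 = True.
All clauses satisfied.

p0 = False, p1 = True, p2 = True, p3 = False, p4 = False, p5 = True, p6 = True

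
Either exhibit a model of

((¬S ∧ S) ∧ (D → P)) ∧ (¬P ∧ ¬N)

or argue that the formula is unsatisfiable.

The formula is unsatisfiable.

Case S = True: the conjunct ¬S is False.
Case S = False: the conjunct S is False.
Both cases fail — unsatisfiable.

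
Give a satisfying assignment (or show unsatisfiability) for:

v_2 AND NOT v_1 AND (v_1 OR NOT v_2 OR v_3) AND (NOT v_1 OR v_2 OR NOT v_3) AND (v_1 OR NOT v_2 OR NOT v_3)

No satisfying assignment exists.

Case v_1 = True:
  Clause (NOT v_1) is falsified — contradiction.
Case v_1 = False:
  (v_2) forces v_2 = True.
  (v_1 OR NOT v_2 OR v_3) forces v_3 = True.
  Clause (v_1 OR NOT v_2 OR NOT v_3) is falsified — contradiction.
Both cases fail, so the formula is unsatisfiable.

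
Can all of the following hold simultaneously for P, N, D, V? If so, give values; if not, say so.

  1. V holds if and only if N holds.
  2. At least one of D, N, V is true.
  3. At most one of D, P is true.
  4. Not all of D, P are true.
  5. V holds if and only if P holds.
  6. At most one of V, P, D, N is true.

P = False, N = False, D = True, V = False

  (1) V=F, N=F — same ✓
  (2) {D, N, V}: 1 true — at least one ✓
  (3) {D, P}: 1 true — at most one ✓
  (4) {D, P}: 1/2 true — not all ✓
  (5) V=F, P=F — same ✓
  (6) {V, P, D, N}: 1 true — at most one ✓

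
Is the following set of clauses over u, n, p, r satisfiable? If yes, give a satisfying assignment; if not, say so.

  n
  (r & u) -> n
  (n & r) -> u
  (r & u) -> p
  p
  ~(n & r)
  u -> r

u = False, n = True, p = True, r = False

Unit clause (p) forces p = True.
Unit clause (n) forces n = True.
In (~n | ~r) only ~r is left, so r = False.
In (r | ~u) only ~u is left, so u = False.
Check each clause:
  (p): p holds.
  (n): n holds.
  (r | ~u): ~u holds.
  (p | ~r | ~u): p holds.
  (n | ~r | ~u): n holds.
  (~n | ~r | u): ~r holds.
  (~n | ~r): ~r holds.
All clauses satisfied.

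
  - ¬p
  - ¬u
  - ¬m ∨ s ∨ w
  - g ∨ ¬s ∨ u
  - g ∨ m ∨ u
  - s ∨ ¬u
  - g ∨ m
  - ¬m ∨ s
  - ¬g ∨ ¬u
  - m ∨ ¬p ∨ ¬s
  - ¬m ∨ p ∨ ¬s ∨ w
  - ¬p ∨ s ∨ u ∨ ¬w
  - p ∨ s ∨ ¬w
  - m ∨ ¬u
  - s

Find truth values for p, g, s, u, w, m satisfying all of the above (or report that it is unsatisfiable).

p: False; g: True; s: True; u: False; w: True; m: False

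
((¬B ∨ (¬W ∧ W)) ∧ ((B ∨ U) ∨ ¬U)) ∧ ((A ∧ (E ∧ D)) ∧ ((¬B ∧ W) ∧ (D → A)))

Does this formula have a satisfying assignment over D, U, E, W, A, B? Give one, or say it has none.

D = True; U = False; E = True; W = True; A = True; B = False

  (¬B ∨ (¬W ∧ W)) ∧ ((B ∨ U) ∨ ¬U) = True
    ¬B ∨ (¬W ∧ W) = True
      ¬B = True
      ¬W ∧ W = False
        ¬W = False
    (B ∨ U) ∨ ¬U = True
      B ∨ U = False
      ¬U = True
  (A ∧ (E ∧ D)) ∧ ((¬B ∧ W) ∧ (D → A)) = True
    A ∧ (E ∧ D) = True
      E ∧ D = True
    (¬B ∧ W) ∧ (D → A) = True
      ¬B ∧ W = True
        ¬B = True
      D → A = True
Both conjuncts True, so the formula holds.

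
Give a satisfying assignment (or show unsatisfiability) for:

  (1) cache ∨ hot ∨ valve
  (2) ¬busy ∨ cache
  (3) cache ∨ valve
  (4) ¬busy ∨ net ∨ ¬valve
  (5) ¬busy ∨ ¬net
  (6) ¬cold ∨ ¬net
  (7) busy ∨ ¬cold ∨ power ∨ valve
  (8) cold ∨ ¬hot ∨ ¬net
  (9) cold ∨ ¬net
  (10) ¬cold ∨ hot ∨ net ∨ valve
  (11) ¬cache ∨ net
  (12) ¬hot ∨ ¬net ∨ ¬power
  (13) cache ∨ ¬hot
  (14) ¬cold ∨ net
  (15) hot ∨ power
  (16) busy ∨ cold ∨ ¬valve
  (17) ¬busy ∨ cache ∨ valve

Case cold = True:
  (¬cold ∨ ¬net) forces net = False.
  Clause (¬cold ∨ net) is falsified — contradiction.
Case cold = False:
  (cold ∨ ¬net) forces net = False.
  (¬cache ∨ net) forces cache = False.
  (¬busy ∨ cache) forces busy = False.
  (cache ∨ valve) forces valve = True.
  Clause (busy ∨ cold ∨ ¬valve) is falsified — contradiction.
Both cases fail, so the formula is unsatisfiable.

Unsatisfiable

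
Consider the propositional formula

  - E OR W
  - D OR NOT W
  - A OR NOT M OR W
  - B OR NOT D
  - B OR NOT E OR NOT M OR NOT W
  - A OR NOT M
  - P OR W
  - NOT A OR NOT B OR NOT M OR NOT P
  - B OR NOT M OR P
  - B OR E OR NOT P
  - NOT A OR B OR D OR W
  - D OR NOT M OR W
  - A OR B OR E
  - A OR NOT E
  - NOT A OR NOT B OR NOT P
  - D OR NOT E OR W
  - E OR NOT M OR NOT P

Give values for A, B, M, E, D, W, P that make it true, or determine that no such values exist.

A = False, B = True, M = False, E = False, D = True, W = True, P = False

Set A = False.
  then (A OR NOT M) forces M = False.
  then (A OR NOT E) forces E = False.
  then (E OR W) forces W = True.
  then (D OR NOT W) forces D = True.
  then (B OR NOT D) forces B = True.
Set P = False.
All clauses satisfied.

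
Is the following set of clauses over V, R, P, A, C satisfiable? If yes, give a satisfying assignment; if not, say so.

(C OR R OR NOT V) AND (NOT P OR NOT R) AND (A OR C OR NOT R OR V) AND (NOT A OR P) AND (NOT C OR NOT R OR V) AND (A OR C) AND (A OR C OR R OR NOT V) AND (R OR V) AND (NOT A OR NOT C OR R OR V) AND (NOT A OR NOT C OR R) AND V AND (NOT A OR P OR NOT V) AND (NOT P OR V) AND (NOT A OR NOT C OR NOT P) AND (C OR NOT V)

Unit clause (V) forces V = True.
In (C OR NOT V) only C is left, so C = True.
Set R = False.
  then (NOT A OR NOT C OR R) forces A = False.
Set P = False.
All clauses satisfied.

V=T, R=F, P=F, A=F, C=T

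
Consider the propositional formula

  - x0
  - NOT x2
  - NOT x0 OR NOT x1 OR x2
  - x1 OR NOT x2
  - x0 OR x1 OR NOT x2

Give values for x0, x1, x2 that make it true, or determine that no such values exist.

x0: True, x1: False, x2: False

Unit clause (x0) forces x0 = True.
Unit clause (NOT x2) forces x2 = False.
In (NOT x0 OR NOT x1 OR x2) only NOT x1 is left, so x1 = False.
Check each clause:
  (x0): x0 holds.
  (NOT x2): NOT x2 holds.
  (NOT x0 OR NOT x1 OR x2): NOT x1 holds.
  (x1 OR NOT x2): NOT x2 holds.
  (x0 OR x1 OR NOT x2): x0 holds.
All clauses satisfied.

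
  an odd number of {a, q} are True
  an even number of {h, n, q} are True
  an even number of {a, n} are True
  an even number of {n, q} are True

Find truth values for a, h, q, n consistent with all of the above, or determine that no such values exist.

The formula is unsatisfiable.

Adding constraints 1, 3, 4 mod 2: every variable appears an even number of times on the left, so the left side is 0.
But the right sides sum to 1 (mod 2). 0 ≠ 1 — the system is inconsistent.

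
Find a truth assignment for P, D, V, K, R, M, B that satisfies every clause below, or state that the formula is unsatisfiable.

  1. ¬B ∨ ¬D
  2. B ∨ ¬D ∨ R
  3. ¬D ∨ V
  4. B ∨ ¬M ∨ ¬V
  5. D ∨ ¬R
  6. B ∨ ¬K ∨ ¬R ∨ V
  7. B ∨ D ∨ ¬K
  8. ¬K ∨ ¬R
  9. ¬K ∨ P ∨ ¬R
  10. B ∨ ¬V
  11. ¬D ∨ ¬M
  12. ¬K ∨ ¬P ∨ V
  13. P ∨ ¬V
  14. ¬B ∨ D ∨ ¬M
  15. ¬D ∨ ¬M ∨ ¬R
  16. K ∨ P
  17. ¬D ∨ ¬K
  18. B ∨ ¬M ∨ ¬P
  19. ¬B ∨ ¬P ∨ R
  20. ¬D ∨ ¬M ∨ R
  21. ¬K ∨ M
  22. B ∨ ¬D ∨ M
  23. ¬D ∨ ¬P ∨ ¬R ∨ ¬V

P: True, D: False, V: False, K: False, R: False, M: False, B: False

Set P = True.
Try D = True:
  (¬B ∨ ¬D) forces B = False.
  (B ∨ ¬D ∨ R) forces R = True.
  (¬D ∨ V) forces V = True.
  clause (B ∨ ¬V) is falsified — backtrack.
So D = False.
  then (D ∨ ¬R) forces R = False.
  then (¬B ∨ ¬P ∨ R) forces B = False.
  then (B ∨ D ∨ ¬K) forces K = False.
  then (B ∨ ¬V) forces V = False.
  then (B ∨ ¬M ∨ ¬P) forces M = False.
All clauses satisfied.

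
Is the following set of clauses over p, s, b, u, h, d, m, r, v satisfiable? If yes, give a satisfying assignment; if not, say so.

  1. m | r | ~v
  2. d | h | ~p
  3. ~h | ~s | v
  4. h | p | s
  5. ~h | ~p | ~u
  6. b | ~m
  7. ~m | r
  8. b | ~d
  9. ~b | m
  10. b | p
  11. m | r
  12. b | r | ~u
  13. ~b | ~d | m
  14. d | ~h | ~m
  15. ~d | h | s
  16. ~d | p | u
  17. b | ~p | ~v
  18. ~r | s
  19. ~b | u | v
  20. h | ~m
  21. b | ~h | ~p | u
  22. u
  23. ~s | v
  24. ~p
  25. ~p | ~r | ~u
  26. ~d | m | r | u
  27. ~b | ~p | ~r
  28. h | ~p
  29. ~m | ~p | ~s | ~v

p = False, s = True, b = True, u = True, h = True, d = True, m = True, r = True, v = True

Unit clause (u) forces u = True.
Unit clause (~p) forces p = False.
In (b | p) only b is left, so b = True.
In (~b | m) only m is left, so m = True.
In (h | ~m) only h is left, so h = True.
In (~m | r) only r is left, so r = True.
In (d | ~h | ~m) only d is left, so d = True.
In (~r | s) only s is left, so s = True.
In (~s | v) only v is left, so v = True.
All clauses satisfied.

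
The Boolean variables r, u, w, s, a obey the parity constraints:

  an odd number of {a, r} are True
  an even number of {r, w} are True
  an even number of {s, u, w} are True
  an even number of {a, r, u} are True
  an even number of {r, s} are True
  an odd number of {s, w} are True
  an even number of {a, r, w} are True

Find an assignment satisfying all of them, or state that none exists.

Adding constraints 1, 2, 3, 4, 5 mod 2: every variable appears an even number of times on the left, so the left side is 0.
But the right sides sum to 1 (mod 2). 0 ≠ 1 — the system is inconsistent.

Unsatisfiable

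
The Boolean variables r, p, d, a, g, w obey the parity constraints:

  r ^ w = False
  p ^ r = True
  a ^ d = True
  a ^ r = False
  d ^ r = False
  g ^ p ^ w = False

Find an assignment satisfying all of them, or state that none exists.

The formula is unsatisfiable.

Adding constraints 3, 4, 5 mod 2: every variable appears an even number of times on the left, so the left side is 0.
But the right sides sum to 1 (mod 2). 0 ≠ 1 — the system is inconsistent.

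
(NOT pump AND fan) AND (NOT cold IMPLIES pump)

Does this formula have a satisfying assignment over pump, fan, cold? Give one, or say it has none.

pump = False; fan = True; cold = True

  NOT pump AND fan = True
    NOT pump = True
  NOT cold IMPLIES pump = True
    NOT cold = False
Both conjuncts True, so the formula holds.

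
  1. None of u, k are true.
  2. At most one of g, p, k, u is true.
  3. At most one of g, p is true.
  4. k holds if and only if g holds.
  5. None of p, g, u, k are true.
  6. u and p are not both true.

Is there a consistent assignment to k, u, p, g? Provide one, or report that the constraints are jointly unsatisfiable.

k = False, u = False, p = False, g = False

  (1) {u, k}: 0 true — none ✓
  (2) {g, p, k, u}: 0 true — at most one ✓
  (3) {g, p}: 0 true — at most one ✓
  (4) k=F, g=F — same ✓
  (5) {p, g, u, k}: 0 true — none ✓
  (6) u=F, p=F — not both ✓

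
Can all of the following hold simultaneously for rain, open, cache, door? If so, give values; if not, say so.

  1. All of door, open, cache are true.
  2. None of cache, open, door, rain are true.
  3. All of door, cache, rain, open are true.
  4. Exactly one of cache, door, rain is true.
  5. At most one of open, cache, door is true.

Unsatisfiable — no assignment works.

Case rain = True:
  Constraint (2) is violated (rain=T) — contradiction.
Case rain = False:
  Constraint (3) is violated (rain=F) — contradiction.
Both cases fail — unsatisfiable.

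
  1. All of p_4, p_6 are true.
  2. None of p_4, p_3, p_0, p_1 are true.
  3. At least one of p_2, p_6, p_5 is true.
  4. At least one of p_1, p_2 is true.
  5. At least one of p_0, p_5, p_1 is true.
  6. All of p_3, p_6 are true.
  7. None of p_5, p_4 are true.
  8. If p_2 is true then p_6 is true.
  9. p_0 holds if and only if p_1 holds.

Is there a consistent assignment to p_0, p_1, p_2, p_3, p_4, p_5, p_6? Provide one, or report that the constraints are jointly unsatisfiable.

Unsatisfiable

Case p_3 = True:
  Constraint (2) is violated (p_3=T) — contradiction.
Case p_3 = False:
  Constraint (6) is violated (p_3=F) — contradiction.
Both cases fail — unsatisfiable.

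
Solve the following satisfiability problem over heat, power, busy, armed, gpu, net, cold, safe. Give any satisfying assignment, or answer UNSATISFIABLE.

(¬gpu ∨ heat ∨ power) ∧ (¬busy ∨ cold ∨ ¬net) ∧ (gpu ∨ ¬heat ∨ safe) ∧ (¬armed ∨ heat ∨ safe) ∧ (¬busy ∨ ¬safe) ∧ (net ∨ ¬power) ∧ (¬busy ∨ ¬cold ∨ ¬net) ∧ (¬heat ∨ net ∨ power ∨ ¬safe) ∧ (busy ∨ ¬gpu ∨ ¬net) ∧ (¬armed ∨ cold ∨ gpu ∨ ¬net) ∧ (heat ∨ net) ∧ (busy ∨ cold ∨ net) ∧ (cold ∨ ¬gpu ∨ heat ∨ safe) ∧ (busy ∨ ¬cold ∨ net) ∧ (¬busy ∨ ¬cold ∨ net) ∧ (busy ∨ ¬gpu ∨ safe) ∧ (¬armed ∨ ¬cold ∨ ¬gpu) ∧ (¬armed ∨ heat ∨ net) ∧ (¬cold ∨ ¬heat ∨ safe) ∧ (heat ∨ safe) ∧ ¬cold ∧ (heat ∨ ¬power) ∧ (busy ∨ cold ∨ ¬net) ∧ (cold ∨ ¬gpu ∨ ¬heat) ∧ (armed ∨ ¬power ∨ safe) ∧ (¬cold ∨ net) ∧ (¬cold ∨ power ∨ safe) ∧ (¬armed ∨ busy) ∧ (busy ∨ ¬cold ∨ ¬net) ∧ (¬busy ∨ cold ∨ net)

Case busy = True:
  (¬busy ∨ ¬safe) forces safe = False.
  (heat ∨ safe) forces heat = True.
  (gpu ∨ ¬heat ∨ safe) forces gpu = True.
  (¬cold ∨ ¬heat ∨ safe) forces cold = False.
  Clause (cold ∨ ¬gpu ∨ ¬heat) is falsified — contradiction.
Case busy = False:
  (¬cold) forces cold = False.
  (busy ∨ cold ∨ net) forces net = True.
  Clause (busy ∨ cold ∨ ¬net) is falsified — contradiction.
Both cases fail, so the formula is unsatisfiable.

Unsatisfiable — no assignment works.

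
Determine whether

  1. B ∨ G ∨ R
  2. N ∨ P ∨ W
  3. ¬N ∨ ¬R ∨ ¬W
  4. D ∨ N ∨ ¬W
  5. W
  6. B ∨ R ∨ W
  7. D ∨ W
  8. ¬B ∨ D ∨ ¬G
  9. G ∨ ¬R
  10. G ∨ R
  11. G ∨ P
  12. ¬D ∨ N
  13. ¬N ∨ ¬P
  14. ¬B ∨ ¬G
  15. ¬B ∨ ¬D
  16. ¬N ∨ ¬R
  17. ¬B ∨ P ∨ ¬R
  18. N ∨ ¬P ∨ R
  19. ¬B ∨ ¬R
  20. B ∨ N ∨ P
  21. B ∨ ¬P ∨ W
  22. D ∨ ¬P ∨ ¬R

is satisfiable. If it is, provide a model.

Unit clause (W) forces W = True.
Try G = False:
  (G ∨ ¬R) forces R = False.
  clause (G ∨ R) is falsified — backtrack.
So G = True.
  then (¬B ∨ ¬G) forces B = False.
Set N = True.
  then (¬N ∨ ¬R ∨ ¬W) forces R = False.
  then (¬N ∨ ¬P) forces P = False.
Set D = False.
All clauses satisfied.

G=T, B=F, W=T, N=T, R=F, P=F, D=F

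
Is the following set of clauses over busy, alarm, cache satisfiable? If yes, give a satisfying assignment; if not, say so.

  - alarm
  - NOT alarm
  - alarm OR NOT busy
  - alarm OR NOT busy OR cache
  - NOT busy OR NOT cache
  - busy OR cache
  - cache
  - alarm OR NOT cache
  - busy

Case alarm = True:
  Clause (NOT alarm) is falsified — contradiction.
Case alarm = False:
  Clause (alarm) is falsified — contradiction.
Both cases fail, so the formula is unsatisfiable.

The formula is unsatisfiable.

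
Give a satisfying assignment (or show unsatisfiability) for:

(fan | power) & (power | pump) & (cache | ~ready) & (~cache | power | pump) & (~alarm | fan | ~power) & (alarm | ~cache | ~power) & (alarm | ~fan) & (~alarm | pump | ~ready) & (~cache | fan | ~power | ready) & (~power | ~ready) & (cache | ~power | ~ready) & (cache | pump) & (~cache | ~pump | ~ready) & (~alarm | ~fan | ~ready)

power: True, cache: False, alarm: False, pump: True, fan: False, ready: False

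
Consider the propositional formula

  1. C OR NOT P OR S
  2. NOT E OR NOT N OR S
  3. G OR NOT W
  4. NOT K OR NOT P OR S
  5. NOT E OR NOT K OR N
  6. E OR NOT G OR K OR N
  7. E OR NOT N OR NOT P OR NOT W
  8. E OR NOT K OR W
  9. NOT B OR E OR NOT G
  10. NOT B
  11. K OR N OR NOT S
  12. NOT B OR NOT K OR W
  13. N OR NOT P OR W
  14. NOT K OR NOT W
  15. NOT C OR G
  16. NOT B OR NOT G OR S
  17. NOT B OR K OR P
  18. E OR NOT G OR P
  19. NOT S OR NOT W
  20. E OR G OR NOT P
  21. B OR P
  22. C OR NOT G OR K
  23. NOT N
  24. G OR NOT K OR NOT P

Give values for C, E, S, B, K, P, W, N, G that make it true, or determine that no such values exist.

C=T, E=T, S=F, B=F, K=F, P=T, W=T, N=F, G=T

Unit clause (NOT B) forces B = False.
In (B OR P) only P is left, so P = True.
Unit clause (NOT N) forces N = False.
In (N OR NOT P OR W) only W is left, so W = True.
In (NOT K OR NOT W) only NOT K is left, so K = False.
In (NOT S OR NOT W) only NOT S is left, so S = False.
In (C OR NOT P OR S) only C is left, so C = True.
In (G OR NOT W) only G is left, so G = True.
In (E OR NOT G OR K OR N) only E is left, so E = True.
All clauses satisfied.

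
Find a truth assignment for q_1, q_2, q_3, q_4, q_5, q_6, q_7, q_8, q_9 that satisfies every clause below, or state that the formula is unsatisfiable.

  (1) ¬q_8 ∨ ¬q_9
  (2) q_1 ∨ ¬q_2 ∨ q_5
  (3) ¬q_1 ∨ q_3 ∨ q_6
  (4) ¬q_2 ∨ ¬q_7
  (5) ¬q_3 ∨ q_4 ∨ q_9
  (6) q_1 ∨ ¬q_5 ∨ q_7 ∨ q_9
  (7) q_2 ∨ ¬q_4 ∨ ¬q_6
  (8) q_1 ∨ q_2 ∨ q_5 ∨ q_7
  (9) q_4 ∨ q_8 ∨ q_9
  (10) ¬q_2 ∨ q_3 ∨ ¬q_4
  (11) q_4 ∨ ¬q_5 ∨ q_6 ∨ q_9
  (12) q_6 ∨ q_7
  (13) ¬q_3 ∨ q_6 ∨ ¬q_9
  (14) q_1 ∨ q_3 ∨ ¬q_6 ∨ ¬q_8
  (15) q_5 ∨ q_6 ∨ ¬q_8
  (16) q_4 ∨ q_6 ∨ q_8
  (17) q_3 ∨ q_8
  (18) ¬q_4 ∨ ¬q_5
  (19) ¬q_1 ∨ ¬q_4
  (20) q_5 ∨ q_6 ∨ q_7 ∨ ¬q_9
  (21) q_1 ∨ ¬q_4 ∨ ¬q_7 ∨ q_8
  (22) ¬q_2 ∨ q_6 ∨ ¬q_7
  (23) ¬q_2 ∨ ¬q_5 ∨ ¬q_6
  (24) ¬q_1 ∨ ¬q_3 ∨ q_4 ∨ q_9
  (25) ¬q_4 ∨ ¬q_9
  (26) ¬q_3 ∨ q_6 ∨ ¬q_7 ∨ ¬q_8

q_1 = True, q_2 = False, q_3 = True, q_4 = False, q_5 = True, q_6 = True, q_7 = False, q_8 = False, q_9 = True

Set q_1 = True.
  then (¬q_1 ∨ ¬q_4) forces q_4 = False.
Set q_2 = False.
Set q_3 = True.
  then (¬q_3 ∨ q_4 ∨ q_9) forces q_9 = True.
  then (¬q_3 ∨ q_6 ∨ ¬q_9) forces q_6 = True.
  then (¬q_8 ∨ ¬q_9) forces q_8 = False.
Set q_5 = True.
Set q_7 = False.
All clauses satisfied.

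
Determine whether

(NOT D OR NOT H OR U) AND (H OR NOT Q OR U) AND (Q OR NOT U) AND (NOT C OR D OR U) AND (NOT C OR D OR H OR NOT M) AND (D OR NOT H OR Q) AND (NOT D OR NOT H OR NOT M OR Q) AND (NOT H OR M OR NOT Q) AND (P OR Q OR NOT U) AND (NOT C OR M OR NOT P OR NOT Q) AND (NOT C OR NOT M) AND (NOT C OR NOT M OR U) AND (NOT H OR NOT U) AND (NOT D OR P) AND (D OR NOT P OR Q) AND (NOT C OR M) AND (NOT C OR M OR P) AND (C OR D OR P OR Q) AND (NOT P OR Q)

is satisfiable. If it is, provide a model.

Set U = True.
  then (Q OR NOT U) forces Q = True.
  then (NOT H OR NOT U) forces H = False.
Set M = False.
  then (NOT C OR M) forces C = False.
Set P = False.
  then (NOT D OR P) forces D = False.
All clauses satisfied.

U: True, M: False, P: False, Q: True, C: False, H: False, D: False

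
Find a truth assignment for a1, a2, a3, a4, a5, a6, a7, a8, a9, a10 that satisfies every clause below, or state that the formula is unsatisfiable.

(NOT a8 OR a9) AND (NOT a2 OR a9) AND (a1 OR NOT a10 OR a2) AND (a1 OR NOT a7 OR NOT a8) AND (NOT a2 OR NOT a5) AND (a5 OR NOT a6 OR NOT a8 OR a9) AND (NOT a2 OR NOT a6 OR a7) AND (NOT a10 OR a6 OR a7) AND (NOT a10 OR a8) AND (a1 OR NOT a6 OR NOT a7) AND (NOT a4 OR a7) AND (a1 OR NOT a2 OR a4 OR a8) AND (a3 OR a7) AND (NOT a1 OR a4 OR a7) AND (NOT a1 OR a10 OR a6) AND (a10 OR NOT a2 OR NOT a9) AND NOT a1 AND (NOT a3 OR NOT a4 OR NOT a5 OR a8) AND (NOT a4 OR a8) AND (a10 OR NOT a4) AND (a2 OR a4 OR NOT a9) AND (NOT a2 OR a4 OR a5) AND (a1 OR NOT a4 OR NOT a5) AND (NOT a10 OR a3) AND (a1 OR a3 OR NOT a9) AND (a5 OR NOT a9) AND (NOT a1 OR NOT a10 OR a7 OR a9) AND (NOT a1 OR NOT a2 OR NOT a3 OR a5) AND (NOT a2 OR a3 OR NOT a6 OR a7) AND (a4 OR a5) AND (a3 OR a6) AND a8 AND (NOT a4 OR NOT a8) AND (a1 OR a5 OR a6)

Case a1 = True:
  Clause (NOT a1) is falsified — contradiction.
Case a1 = False:
  (a8) forces a8 = True.
  (NOT a8 OR a9) forces a9 = True.
  (a1 OR NOT a7 OR NOT a8) forces a7 = False.
  (NOT a4 OR a7) forces a4 = False.
  (a3 OR a7) forces a3 = True.
  (a2 OR a4 OR NOT a9) forces a2 = True.
  (NOT a2 OR NOT a5) forces a5 = False.
  Clause (NOT a2 OR a4 OR a5) is falsified — contradiction.
Both cases fail, so the formula is unsatisfiable.

The formula is unsatisfiable.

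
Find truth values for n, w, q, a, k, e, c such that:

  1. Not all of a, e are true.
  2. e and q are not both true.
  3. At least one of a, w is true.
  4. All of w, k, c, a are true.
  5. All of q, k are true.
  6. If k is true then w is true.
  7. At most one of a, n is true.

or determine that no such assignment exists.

n=F, w=T, q=T, a=T, k=T, e=F, c=T

  (1) {a, e}: 1/2 true — not all ✓
  (2) e=F, q=T — not both ✓
  (3) {a, w}: 2 true — at least one ✓
  (4) {w, k, c, a}: all 4 true ✓
  (5) {q, k}: all 2 true ✓
  (6) k=T ⇒ w: T ✓
  (7) {a, n}: 1 true — at most one ✓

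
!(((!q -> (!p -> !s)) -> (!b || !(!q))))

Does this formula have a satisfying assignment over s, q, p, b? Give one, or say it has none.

s: False, q: False, p: False, b: True

  !(((!q -> (!p -> !s)) -> (!b || !(!q)))) = True
    (!q -> (!p -> !s)) -> (!b || !(!q)) = False
      !q -> (!p -> !s) = True
        !q = True
        !p -> !s = True
          !p = True
          !s = True
      !b || !(!q) = False
        !b = False
        !(!q) = False
          !q = True
The formula evaluates to True.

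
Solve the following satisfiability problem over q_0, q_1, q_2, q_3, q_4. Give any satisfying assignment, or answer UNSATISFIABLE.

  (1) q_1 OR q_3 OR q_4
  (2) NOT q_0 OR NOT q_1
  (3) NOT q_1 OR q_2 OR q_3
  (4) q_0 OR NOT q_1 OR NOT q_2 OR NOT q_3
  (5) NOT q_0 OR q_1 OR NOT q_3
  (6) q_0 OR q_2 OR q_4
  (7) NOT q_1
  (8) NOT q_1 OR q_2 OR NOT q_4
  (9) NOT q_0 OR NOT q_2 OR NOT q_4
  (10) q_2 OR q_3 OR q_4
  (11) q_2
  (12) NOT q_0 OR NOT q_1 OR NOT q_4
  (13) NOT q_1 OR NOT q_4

q_0 = False, q_1 = False, q_2 = True, q_3 = False, q_4 = True

Unit clause (NOT q_1) forces q_1 = False.
Unit clause (q_2) forces q_2 = True.
Set q_0 = False.
Set q_3 = False.
  then (q_1 OR q_3 OR q_4) forces q_4 = True.
All clauses satisfied.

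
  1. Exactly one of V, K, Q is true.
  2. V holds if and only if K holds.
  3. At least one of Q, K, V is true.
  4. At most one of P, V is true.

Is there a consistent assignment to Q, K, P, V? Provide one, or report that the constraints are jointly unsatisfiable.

Q=T, K=F, P=F, V=F

  (1) {V, K, Q}: 1 true — exactly one ✓
  (2) V=F, K=F — same ✓
  (3) {Q, K, V}: 1 true — at least one ✓
  (4) {P, V}: 0 true — at most one ✓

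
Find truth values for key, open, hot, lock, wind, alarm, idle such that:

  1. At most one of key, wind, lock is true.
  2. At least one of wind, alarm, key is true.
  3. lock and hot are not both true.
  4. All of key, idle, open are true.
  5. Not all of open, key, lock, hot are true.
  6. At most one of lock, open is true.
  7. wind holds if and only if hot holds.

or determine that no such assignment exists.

key: True; open: True; hot: False; lock: False; wind: False; alarm: False; idle: True

  (1) {key, wind, lock}: 1 true — at most one ✓
  (2) {wind, alarm, key}: 1 true — at least one ✓
  (3) lock=F, hot=F — not both ✓
  (4) {key, idle, open}: all 3 true ✓
  (5) {open, key, lock, hot}: 2/4 true — not all ✓
  (6) {lock, open}: 1 true — at most one ✓
  (7) wind=F, hot=F — same ✓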